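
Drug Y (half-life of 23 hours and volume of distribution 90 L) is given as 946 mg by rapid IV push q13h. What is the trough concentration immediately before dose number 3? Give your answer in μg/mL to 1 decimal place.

11.9 μg/mL

f = (1/2)^(τ/t½) = (1/2)^(13/23) ≈ 0.6759.
C₀ = D/Vd = 946/90 ≈ 10.511 μg/mL.
Before the 3rd dose, 2 doses have been given. Superposition: Cmin = C₀·(f + f²).
≈ 10.511 × (0.6759 + 0.4568) ≈ 10.511 × 1.1327 ≈ 11.906 μg/mL.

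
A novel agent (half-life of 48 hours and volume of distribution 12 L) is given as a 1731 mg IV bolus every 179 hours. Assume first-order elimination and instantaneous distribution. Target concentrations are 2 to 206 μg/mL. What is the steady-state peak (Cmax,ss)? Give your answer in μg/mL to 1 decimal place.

156.0 μg/mL

k = ln2/t½ = ln2/48 ≈ 0.014441 h⁻¹; fraction remaining f = e^(−kτ) = e^(−0.014441×179) ≈ 0.0754.
At steady state, accumulation factor R = 1/(1 − e^(−kτ)) ≈ 1.0815.
Single-dose peak C₀ = D/Vd = 1731/12 ≈ 144.250 μg/mL.
Steady-state peak Cmax,ss = C₀·R ≈ 144.250 × 1.0815 ≈ 156.006 μg/mL.
Peak 156.0 μg/mL vs MTC 206 μg/mL: below toxic threshold.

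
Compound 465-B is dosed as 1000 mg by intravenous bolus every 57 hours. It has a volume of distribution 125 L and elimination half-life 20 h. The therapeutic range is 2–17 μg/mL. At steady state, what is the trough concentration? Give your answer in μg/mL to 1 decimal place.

k = ln2/t½ = ln2/20 ≈ 0.034657 h⁻¹; fraction remaining f = e^(−kτ) = e^(−0.034657×57) ≈ 0.1387.
At steady state, accumulation factor R = 1/(1 − e^(−kτ)) ≈ 1.1610.
Single-dose peak C₀ = D/Vd = 1000/125 ≈ 8.000 μg/mL.
Steady-state peak Cmax,ss = C₀·R ≈ 8.000 × 1.1610 ≈ 9.288 μg/mL.
Steady-state trough Cmin,ss = Cmax,ss·f ≈ 9.288 × 0.1387 ≈ 1.288 μg/mL.
Trough 1.3 μg/mL vs MEC 2 μg/mL: subtherapeutic.

1.3 μg/mL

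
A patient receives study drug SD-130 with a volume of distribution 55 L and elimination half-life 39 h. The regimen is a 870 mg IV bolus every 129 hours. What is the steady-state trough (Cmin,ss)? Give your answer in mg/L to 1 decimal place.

1.8 mg/L

k = ln2/t½ = ln2/39 ≈ 0.017773 h⁻¹; fraction remaining f = e^(−kτ) = e^(−0.017773×129) ≈ 0.1010.
Single-dose peak C₀ = D/Vd = 870/55 ≈ 15.818 mg/L.
Steady-state trough Cmin,ss = C₀·f/(1−f) ≈ 15.818 × 0.1010/0.8990 ≈ 1.777 mg/L.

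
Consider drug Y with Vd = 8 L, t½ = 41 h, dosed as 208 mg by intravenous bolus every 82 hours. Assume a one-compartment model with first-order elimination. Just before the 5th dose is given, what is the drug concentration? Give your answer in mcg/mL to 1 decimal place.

8.6 mcg/mL

f = (1/2)^(τ/t½) = (1/2)^(82/41) ≈ 0.2500.
C₀ = D/Vd = 208/8 ≈ 26.000 mcg/mL.
Before the 5th dose, 4 doses have been given. Superposition: Cmin = C₀·(f + f² + … + f^4).
≈ 26.000 × (0.2500 + 0.0625 + 0.0156 + 0.0039) ≈ 26.000 × 0.3320 ≈ 8.632 mcg/mL.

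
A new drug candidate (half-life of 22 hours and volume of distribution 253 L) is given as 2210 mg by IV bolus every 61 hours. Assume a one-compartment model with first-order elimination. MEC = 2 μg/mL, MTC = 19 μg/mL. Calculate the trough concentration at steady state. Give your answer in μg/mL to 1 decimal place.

1.5 μg/mL

Over one 61-h interval, 61/22 ≈ 2.7727 half-lives elapse, leaving f ≈ 0.1463 of each dose.
Each bolus raises the concentration by D/Vd = 2210/253 ≈ 8.735 μg/mL.
Steady-state trough Cmin,ss = C₀·f/(1−f) ≈ 8.735 × 0.1463/0.8537 ≈ 1.497 μg/mL.
Trough 1.5 μg/mL vs MEC 2 μg/mL: subtherapeutic.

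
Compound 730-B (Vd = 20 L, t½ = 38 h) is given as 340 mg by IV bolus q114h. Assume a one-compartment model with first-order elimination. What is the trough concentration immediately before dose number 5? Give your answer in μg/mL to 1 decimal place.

2.4 μg/mL

f = (1/2)^(τ/t½) = (1/2)^(114/38) ≈ 0.1250.
C₀ = D/Vd = 340/20 ≈ 17.000 μg/mL.
Before the 5th dose, 4 doses have been given. Superposition: Cmin = C₀·(f + f² + … + f^4).
≈ 17.000 × (0.1250 + 0.0156 + 0.0020 + 0.0002) ≈ 17.000 × 0.1428 ≈ 2.428 μg/mL.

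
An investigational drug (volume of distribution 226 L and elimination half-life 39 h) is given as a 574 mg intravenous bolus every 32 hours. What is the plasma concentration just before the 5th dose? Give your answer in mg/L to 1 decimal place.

f = (1/2)^(τ/t½) = (1/2)^(32/39) ≈ 0.5662.
C₀ = D/Vd = 574/226 ≈ 2.540 mg/L.
Before the 5th dose, 4 doses have been given. Superposition: Cmin = C₀·(f + f² + … + f^4).
≈ 2.540 × (0.5662 + 0.3206 + 0.1815 + 0.1028) ≈ 2.540 × 1.1711 ≈ 2.975 mg/L.

3.0 mg/L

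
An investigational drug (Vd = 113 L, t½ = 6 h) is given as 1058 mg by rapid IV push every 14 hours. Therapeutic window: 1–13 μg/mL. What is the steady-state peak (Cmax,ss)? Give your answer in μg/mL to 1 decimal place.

11.7 μg/mL

Over one 14-h interval, 14/6 ≈ 2.3333 half-lives elapse, leaving f ≈ 0.1984 of each dose.
Accumulation ratio R = 1/(1 − f) ≈ 1/0.8016 ≈ 1.2475.
Each bolus raises the concentration by D/Vd = 1058/113 ≈ 9.363 μg/mL.
Steady-state peak Cmax,ss = C₀·R ≈ 9.363 × 1.2475 ≈ 11.680 μg/mL.
Peak 11.7 μg/mL vs MTC 13 μg/mL: below toxic threshold.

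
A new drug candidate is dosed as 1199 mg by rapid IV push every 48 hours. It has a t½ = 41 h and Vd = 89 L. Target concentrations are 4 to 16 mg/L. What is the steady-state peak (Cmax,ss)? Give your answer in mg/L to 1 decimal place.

τ/t½ = 48/41 ≈ 1.1707, so fraction remaining f = (1/2)^(48/41) ≈ 0.4442.
Accumulation ratio R = 1/(1 − f) ≈ 1/0.5558 ≈ 1.7992.
Single-dose peak C₀ = D/Vd = 1199/89 ≈ 13.472 mg/L.
Steady-state peak Cmax,ss = C₀·R ≈ 13.472 × 1.7992 ≈ 24.239 mg/L.
Peak 24.2 mg/L vs MTC 16 mg/L: exceeds toxic threshold.

24.2 mg/L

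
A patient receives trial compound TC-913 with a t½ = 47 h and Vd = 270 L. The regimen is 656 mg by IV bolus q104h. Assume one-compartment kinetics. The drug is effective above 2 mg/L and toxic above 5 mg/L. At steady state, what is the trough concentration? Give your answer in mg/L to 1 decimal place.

0.7 mg/L

k = ln2/t½ = ln2/47 ≈ 0.014748 h⁻¹; fraction remaining f = e^(−kτ) = e^(−0.014748×104) ≈ 0.2157.
At steady state, accumulation factor R = 1/(1 − e^(−kτ)) ≈ 1.2750.
Single-dose peak C₀ = D/Vd = 656/270 ≈ 2.430 mg/L.
Cmax,ss = C₀/(1 − f) ≈ 2.430/0.7843 ≈ 3.098 mg/L.
Steady-state trough Cmin,ss = Cmax,ss·f ≈ 3.098 × 0.2157 ≈ 0.668 mg/L.
Trough 0.7 mg/L vs MEC 2 mg/L: subtherapeutic.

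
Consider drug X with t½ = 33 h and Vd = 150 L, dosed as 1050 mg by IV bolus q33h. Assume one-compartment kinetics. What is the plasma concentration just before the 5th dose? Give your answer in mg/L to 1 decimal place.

6.6 mg/L

f = (1/2)^(τ/t½) = (1/2)^(33/33) ≈ 0.5000.
C₀ = D/Vd = 1050/150 ≈ 7.000 mg/L.
Before the 5th dose, 4 doses have been given. Superposition: Cmin = C₀·(f + f² + … + f^4).
≈ 7.000 × (0.5000 + 0.2500 + 0.1250 + 0.0625) ≈ 7.000 × 0.9375 ≈ 6.562 mg/L.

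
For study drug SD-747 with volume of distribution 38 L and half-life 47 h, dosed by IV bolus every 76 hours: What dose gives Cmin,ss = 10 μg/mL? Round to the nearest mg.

786 mg

τ/t½ = 76/47 ≈ 1.617, so f = (1/2)^(76/47) ≈ 0.326008.
Cmin,ss = (D/Vd)·f/(1−f), so D = Cmin,ss·Vd·(1−f)/f.
D = 10 × 38 × (1−f)/f ≈ 10 × 38 × 2.06741 ≈ 785.62 mg.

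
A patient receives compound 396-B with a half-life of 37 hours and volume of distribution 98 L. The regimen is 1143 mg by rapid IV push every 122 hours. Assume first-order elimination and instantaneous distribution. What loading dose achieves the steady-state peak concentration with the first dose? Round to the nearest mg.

1272 mg

f = (1/2)^(122/37) ≈ 0.101722; accumulation ratio R = 1/(1−f) ≈ 1.11324.
Loading dose to hit Cmax,ss on first dose: D_load = D_maint·R ≈ 1143 × 1.11324 ≈ 1272.43 mg.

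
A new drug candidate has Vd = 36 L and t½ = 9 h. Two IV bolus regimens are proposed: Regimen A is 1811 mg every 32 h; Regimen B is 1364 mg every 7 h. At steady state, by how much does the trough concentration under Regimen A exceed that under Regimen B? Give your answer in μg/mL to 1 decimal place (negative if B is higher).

Regimen A: f = (1/2)^(32/9) ≈ 0.0850; Cmin,ss = (1811/36)·f/(1−f) ≈ 4.673 μg/mL.
Regimen B: f = (1/2)^(7/9) ≈ 0.5833; Cmin,ss = (1364/36)·f/(1−f) ≈ 53.037 μg/mL.
Difference ≈ 4.673 − 53.037 ≈ -48.364 μg/mL.

-48.4 μg/mL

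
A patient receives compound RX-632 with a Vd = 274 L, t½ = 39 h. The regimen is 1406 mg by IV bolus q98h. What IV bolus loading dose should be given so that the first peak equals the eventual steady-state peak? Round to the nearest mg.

1705 mg

f = (1/2)^(98/39) ≈ 0.175213; accumulation ratio R = 1/(1−f) ≈ 1.21243.
Loading dose to hit Cmax,ss on first dose: D_load = D_maint·R ≈ 1406 × 1.21243 ≈ 1704.68 mg.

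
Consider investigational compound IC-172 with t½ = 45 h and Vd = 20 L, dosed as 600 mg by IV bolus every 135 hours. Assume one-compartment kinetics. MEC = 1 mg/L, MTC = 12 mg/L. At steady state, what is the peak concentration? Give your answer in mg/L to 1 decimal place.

34.3 mg/L

The dosing interval is 3 half-lives, so f = 2^(−3) = 0.125.
Accumulation ratio R = 1/(1 − f) = 1/0.875 = 8/7.
Single-dose peak C₀ = D/Vd = 600/20 = 30 mg/L.
Steady-state peak Cmax,ss = C₀·R = 30 × 8/7 ≈ 34.286 mg/L.
Peak 34.3 mg/L vs MTC 12 mg/L: exceeds toxic threshold.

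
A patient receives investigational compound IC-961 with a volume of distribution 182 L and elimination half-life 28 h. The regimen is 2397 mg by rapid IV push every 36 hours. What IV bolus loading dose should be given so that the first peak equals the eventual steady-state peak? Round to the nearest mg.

4064 mg

f = (1/2)^(36/28) ≈ 0.410168; accumulation ratio R = 1/(1−f) ≈ 1.69540.
Loading dose to hit Cmax,ss on first dose: D_load = D_maint·R ≈ 2397 × 1.69540 ≈ 4063.87 mg.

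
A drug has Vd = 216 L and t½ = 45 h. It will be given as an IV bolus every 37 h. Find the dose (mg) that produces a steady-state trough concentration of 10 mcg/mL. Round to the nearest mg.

τ/t½ = 37/45 ≈ 0.82222, so f = (1/2)^(37/45) ≈ 0.565570.
Cmin,ss = (D/Vd)·f/(1−f), so D = Cmin,ss·Vd·(1−f)/f.
D = 10 × 216 × (1−f)/f ≈ 10 × 216 × 0.76813 ≈ 1659.16 mg.

1659 mg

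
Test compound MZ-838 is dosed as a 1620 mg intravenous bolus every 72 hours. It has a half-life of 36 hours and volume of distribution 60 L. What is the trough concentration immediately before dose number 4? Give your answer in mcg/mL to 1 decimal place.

8.9 mcg/mL

f = (1/2)^(τ/t½) = (1/2)^(72/36) ≈ 0.2500.
C₀ = D/Vd = 1620/60 ≈ 27.000 mcg/mL.
Before the 4th dose, 3 doses have been given. Superposition: Cmin = C₀·(f + f² + … + f^3).
≈ 27.000 × (0.2500 + 0.0625 + 0.0156) ≈ 27.000 × 0.3281 ≈ 8.859 mcg/mL.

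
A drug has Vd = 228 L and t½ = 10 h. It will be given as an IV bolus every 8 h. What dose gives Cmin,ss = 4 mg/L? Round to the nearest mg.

676 mg

τ/t½ = 8/10 ≈ 0.8, so f = (1/2)^(8/10) ≈ 0.574349.
Cmin,ss = (D/Vd)·f/(1−f), so D = Cmin,ss·Vd·(1−f)/f.
D = 4 × 228 × (1−f)/f ≈ 4 × 228 × 0.74110 ≈ 675.88 mg.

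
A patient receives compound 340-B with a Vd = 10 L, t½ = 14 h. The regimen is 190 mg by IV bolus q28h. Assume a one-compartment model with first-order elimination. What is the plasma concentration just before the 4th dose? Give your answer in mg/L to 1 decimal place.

f = (1/2)^(τ/t½) = (1/2)^(28/14) ≈ 0.2500.
C₀ = D/Vd = 190/10 ≈ 19.000 mg/L.
Before the 4th dose, 3 doses have been given. Superposition: Cmin = C₀·(f + f² + … + f^3).
≈ 19.000 × (0.2500 + 0.0625 + 0.0156) ≈ 19.000 × 0.3281 ≈ 6.234 mg/L.

6.2 mg/L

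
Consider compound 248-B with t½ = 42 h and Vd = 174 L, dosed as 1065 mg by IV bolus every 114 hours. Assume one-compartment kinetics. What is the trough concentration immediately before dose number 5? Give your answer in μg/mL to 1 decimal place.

f = (1/2)^(τ/t½) = (1/2)^(114/42) ≈ 0.1524.
C₀ = D/Vd = 1065/174 ≈ 6.121 μg/mL.
Before the 5th dose, 4 doses have been given. Superposition: Cmin = C₀·(f + f² + … + f^4).
≈ 6.121 × (0.1524 + 0.0232 + 0.0035 + 0.0005) ≈ 6.121 × 0.1796 ≈ 1.099 μg/mL.

1.1 μg/mL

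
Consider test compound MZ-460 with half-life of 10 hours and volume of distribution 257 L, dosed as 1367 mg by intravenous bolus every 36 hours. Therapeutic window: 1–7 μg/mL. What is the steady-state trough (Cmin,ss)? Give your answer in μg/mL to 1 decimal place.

τ/t½ = 36/10 ≈ 3.6, so fraction remaining f = (1/2)^(36/10) ≈ 0.0825.
Accumulation ratio R = 1/(1 − f) ≈ 1/0.9175 ≈ 1.0899.
Each bolus raises the concentration by D/Vd = 1367/257 ≈ 5.319 μg/mL.
Steady-state peak Cmax,ss = C₀·R ≈ 5.319 × 1.0899 ≈ 5.797 μg/mL.
One interval later, Cmin,ss = Cmax,ss·e^(−kτ) ≈ 5.797 × 0.0825 ≈ 0.478 μg/mL.
Trough 0.5 μg/mL vs MEC 1 μg/mL: subtherapeutic.

0.5 μg/mL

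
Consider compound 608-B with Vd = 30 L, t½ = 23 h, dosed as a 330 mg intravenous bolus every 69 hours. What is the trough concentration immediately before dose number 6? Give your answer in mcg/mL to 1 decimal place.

1.6 mcg/mL

f = (1/2)^(τ/t½) = (1/2)^(69/23) ≈ 0.1250.
C₀ = D/Vd = 330/30 ≈ 11.000 mcg/mL.
Before the 6th dose, 5 doses have been given. Superposition: Cmin = C₀·(f + f² + … + f^5).
≈ 11.000 × (0.1250 + 0.0156 + 0.0020 + 0.0002 + 0.0000) ≈ 11.000 × 0.1428 ≈ 1.571 mcg/mL.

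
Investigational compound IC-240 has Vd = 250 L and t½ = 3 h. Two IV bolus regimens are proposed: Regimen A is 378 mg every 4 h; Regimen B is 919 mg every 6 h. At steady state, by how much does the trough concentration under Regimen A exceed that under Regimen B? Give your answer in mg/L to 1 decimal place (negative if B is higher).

-0.2 mg/L

Regimen A: f = (1/2)^(4/3) ≈ 0.3969; Cmin,ss = (378/250)·f/(1−f) ≈ 0.995 mg/L.
Regimen B: f = (1/2)^(6/3) ≈ 0.2500; Cmin,ss = (919/250)·f/(1−f) ≈ 1.225 mg/L.
Difference ≈ 0.995 − 1.225 ≈ -0.230 mg/L.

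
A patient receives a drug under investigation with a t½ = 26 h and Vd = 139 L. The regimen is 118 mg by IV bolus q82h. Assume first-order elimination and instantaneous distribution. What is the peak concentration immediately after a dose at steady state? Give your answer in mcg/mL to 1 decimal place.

τ/t½ = 82/26 ≈ 3.1538, so fraction remaining f = (1/2)^(82/26) ≈ 0.1124.
At steady state, accumulation factor R = 1/(1 − e^(−kτ)) ≈ 1.1266.
Each bolus raises the concentration by D/Vd = 118/139 ≈ 0.849 mcg/mL.
Cmax,ss = C₀/(1 − f) ≈ 0.849/0.8876 ≈ 0.957 mcg/mL.

1.0 mcg/mL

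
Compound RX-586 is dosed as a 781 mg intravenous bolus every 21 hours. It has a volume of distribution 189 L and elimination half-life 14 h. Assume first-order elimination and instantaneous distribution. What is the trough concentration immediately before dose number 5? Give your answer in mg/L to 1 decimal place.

2.2 mg/L

f = (1/2)^(τ/t½) = (1/2)^(21/14) ≈ 0.3536.
C₀ = D/Vd = 781/189 ≈ 4.132 mg/L.
Before the 5th dose, 4 doses have been given. Superposition: Cmin = C₀·(f + f² + … + f^4).
≈ 4.132 × (0.3536 + 0.1250 + 0.0442 + 0.0156) ≈ 4.132 × 0.5384 ≈ 2.225 mg/L.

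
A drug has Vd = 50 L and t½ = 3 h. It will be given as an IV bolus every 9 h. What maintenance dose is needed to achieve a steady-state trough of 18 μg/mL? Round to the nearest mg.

τ/t½ = 9/3 ≈ 3, so f = (1/2)^(9/3) ≈ 0.125000.
Cmin,ss = (D/Vd)·f/(1−f), so D = Cmin,ss·Vd·(1−f)/f.
D = 18 × 50 × (1−f)/f ≈ 18 × 50 × 7.00000 ≈ 6300.00 mg.

6300 mg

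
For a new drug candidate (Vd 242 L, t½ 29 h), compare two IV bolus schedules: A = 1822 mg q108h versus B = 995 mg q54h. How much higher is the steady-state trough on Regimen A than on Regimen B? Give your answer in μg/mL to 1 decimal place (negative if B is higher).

Regimen A: f = (1/2)^(108/29) ≈ 0.0757; Cmin,ss = (1822/242)·f/(1−f) ≈ 0.617 μg/mL.
Regimen B: f = (1/2)^(54/29) ≈ 0.2751; Cmin,ss = (995/242)·f/(1−f) ≈ 1.560 μg/mL.
Difference ≈ 0.617 − 1.560 ≈ -0.943 μg/mL.

-0.9 μg/mL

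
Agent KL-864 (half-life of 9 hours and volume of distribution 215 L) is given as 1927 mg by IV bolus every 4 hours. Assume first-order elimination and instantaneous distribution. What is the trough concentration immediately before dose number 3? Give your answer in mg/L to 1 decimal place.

11.4 mg/L

f = (1/2)^(τ/t½) = (1/2)^(4/9) ≈ 0.7349.
C₀ = D/Vd = 1927/215 ≈ 8.963 mg/L.
Before the 3rd dose, 2 doses have been given. Superposition: Cmin = C₀·(f + f²).
≈ 8.963 × (0.7349 + 0.5401) ≈ 8.963 × 1.2750 ≈ 11.428 mg/L.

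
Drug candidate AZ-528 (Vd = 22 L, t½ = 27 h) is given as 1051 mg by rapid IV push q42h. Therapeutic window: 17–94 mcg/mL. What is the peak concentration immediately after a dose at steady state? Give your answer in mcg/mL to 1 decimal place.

τ/t½ = 42/27 ≈ 1.5556, so fraction remaining f = (1/2)^(42/27) ≈ 0.3402.
At steady state, accumulation factor R = 1/(1 − e^(−kτ)) ≈ 1.5156.
Each bolus raises the concentration by D/Vd = 1051/22 ≈ 47.773 mcg/mL.
Steady-state peak Cmax,ss = C₀·R ≈ 47.773 × 1.5156 ≈ 72.405 mcg/mL.
Peak 72.4 mcg/mL vs MTC 94 mcg/mL: below toxic threshold.

72.4 mcg/mL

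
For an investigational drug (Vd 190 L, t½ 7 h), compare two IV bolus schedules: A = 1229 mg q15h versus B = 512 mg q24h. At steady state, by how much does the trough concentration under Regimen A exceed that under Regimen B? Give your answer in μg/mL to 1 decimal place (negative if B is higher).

1.6 μg/mL

Regimen A: f = (1/2)^(15/7) ≈ 0.2264; Cmin,ss = (1229/190)·f/(1−f) ≈ 1.893 μg/mL.
Regimen B: f = (1/2)^(24/7) ≈ 0.0929; Cmin,ss = (512/190)·f/(1−f) ≈ 0.276 μg/mL.
Difference ≈ 1.893 − 0.276 ≈ 1.617 μg/mL.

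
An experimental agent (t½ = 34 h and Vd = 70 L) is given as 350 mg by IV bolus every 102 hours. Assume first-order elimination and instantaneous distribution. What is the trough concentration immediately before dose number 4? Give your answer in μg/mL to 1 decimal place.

f = (1/2)^(τ/t½) = (1/2)^(102/34) ≈ 0.1250.
C₀ = D/Vd = 350/70 ≈ 5.000 μg/mL.
Before the 4th dose, 3 doses have been given. Superposition: Cmin = C₀·(f + f² + … + f^3).
≈ 5.000 × (0.1250 + 0.0156 + 0.0020) ≈ 5.000 × 0.1426 ≈ 0.713 μg/mL.

0.7 μg/mL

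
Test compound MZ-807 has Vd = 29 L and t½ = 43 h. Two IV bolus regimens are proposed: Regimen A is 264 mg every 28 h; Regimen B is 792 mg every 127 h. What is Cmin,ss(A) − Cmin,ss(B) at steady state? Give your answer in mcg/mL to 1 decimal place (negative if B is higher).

11.9 mcg/mL

Regimen A: f = (1/2)^(28/43) ≈ 0.6368; Cmin,ss = (264/29)·f/(1−f) ≈ 15.961 mcg/mL.
Regimen B: f = (1/2)^(127/43) ≈ 0.1291; Cmin,ss = (792/29)·f/(1−f) ≈ 4.048 mcg/mL.
Difference ≈ 15.961 − 4.048 ≈ 11.913 mcg/mL.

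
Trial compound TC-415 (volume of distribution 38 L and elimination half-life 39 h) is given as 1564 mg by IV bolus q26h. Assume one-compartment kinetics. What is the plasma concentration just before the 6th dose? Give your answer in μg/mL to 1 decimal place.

63.1 μg/mL

f = (1/2)^(τ/t½) = (1/2)^(26/39) ≈ 0.6300.
C₀ = D/Vd = 1564/38 ≈ 41.158 μg/mL.
Before the 6th dose, 5 doses have been given. Superposition: Cmin = C₀·(f + f² + … + f^5).
≈ 41.158 × (0.6300 + 0.3969 + 0.2500 + 0.1575 + 0.0992) ≈ 41.158 × 1.5336 ≈ 63.120 μg/mL.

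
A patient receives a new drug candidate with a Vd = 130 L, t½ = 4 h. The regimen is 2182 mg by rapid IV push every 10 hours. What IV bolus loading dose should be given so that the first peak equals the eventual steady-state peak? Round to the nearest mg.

2651 mg

f = (1/2)^(10/4) ≈ 0.176777; accumulation ratio R = 1/(1−f) ≈ 1.21474.
Loading dose to hit Cmax,ss on first dose: D_load = D_maint·R ≈ 2182 × 1.21474 ≈ 2650.56 mg.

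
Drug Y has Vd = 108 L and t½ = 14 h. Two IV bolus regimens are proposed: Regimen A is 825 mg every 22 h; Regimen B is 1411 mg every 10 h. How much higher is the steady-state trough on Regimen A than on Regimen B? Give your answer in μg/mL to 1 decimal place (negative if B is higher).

-16.5 μg/mL

Regimen A: f = (1/2)^(22/14) ≈ 0.3365; Cmin,ss = (825/108)·f/(1−f) ≈ 3.874 μg/mL.
Regimen B: f = (1/2)^(10/14) ≈ 0.6095; Cmin,ss = (1411/108)·f/(1−f) ≈ 20.392 μg/mL.
Difference ≈ 3.874 − 20.392 ≈ -16.518 μg/mL.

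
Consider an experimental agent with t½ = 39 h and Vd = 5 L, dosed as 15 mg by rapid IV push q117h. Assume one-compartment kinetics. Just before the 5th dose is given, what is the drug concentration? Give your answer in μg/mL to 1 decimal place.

f = (1/2)^(τ/t½) = (1/2)^(117/39) ≈ 0.1250.
C₀ = D/Vd = 15/5 ≈ 3.000 μg/mL.
Before the 5th dose, 4 doses have been given. Superposition: Cmin = C₀·(f + f² + … + f^4).
≈ 3.000 × (0.1250 + 0.0156 + 0.0020 + 0.0002) ≈ 3.000 × 0.1428 ≈ 0.428 μg/mL.

0.4 μg/mL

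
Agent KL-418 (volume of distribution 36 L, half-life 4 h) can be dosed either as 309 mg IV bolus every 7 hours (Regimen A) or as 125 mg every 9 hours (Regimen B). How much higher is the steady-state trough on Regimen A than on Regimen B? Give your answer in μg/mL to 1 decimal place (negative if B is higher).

Regimen A: f = (1/2)^(7/4) ≈ 0.2973; Cmin,ss = (309/36)·f/(1−f) ≈ 3.631 μg/mL.
Regimen B: f = (1/2)^(9/4) ≈ 0.2102; Cmin,ss = (125/36)·f/(1−f) ≈ 0.924 μg/mL.
Difference ≈ 3.631 − 0.924 ≈ 2.707 μg/mL.

2.7 μg/mL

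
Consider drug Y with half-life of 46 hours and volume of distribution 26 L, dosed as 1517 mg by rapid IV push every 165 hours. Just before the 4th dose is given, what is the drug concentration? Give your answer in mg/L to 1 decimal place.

5.3 mg/L

f = (1/2)^(τ/t½) = (1/2)^(165/46) ≈ 0.0832.
C₀ = D/Vd = 1517/26 ≈ 58.346 mg/L.
Before the 4th dose, 3 doses have been given. Superposition: Cmin = C₀·(f + f² + … + f^3).
≈ 58.346 × (0.0832 + 0.0069 + 0.0006) ≈ 58.346 × 0.0907 ≈ 5.292 mg/L.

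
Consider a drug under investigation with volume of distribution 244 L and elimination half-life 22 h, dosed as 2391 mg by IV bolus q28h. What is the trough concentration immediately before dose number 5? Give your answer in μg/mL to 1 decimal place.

6.7 μg/mL

f = (1/2)^(τ/t½) = (1/2)^(28/22) ≈ 0.4139.
C₀ = D/Vd = 2391/244 ≈ 9.799 μg/mL.
Before the 5th dose, 4 doses have been given. Superposition: Cmin = C₀·(f + f² + … + f^4).
≈ 9.799 × (0.4139 + 0.1713 + 0.0709 + 0.0293) ≈ 9.799 × 0.6854 ≈ 6.716 μg/mL.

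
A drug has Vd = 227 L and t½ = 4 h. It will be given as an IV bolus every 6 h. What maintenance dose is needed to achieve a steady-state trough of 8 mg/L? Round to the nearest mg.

3320 mg

τ/t½ = 6/4 ≈ 1.5, so f = (1/2)^(6/4) ≈ 0.353553.
Cmin,ss = (D/Vd)·f/(1−f), so D = Cmin,ss·Vd·(1−f)/f.
D = 8 × 227 × (1−f)/f ≈ 8 × 227 × 1.82843 ≈ 3320.43 mg.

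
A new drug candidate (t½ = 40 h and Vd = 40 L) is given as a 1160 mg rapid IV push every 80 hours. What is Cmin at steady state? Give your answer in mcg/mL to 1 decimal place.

9.7 mcg/mL

τ = 80 h = 2 half-lives, so f = (1/2)^2 = 0.25.
At steady state, R = 1/(1 − 0.25) = 4/3.
Single-dose peak C₀ = D/Vd = 1160/40 = 29 mcg/mL.
Steady-state peak Cmax,ss = C₀·R = 29 × 4/3 ≈ 38.667 mcg/mL.
Steady-state trough Cmin,ss = Cmax,ss·f ≈ 38.667 × 0.25 ≈ 9.667 mcg/mL.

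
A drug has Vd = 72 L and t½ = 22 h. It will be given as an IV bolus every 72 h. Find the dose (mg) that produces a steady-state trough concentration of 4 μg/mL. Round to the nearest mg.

2495 mg

τ/t½ = 72/22 ≈ 3.2727, so f = (1/2)^(72/22) ≈ 0.103469.
Cmin,ss = (D/Vd)·f/(1−f), so D = Cmin,ss·Vd·(1−f)/f.
D = 4 × 72 × (1−f)/f ≈ 4 × 72 × 8.66473 ≈ 2495.44 mg.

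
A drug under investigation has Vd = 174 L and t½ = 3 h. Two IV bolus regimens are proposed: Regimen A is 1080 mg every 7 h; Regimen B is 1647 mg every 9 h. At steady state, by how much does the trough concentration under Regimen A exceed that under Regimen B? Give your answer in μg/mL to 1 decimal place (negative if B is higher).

0.2 μg/mL

Regimen A: f = (1/2)^(7/3) ≈ 0.1984; Cmin,ss = (1080/174)·f/(1−f) ≈ 1.536 μg/mL.
Regimen B: f = (1/2)^(9/3) ≈ 0.1250; Cmin,ss = (1647/174)·f/(1−f) ≈ 1.352 μg/mL.
Difference ≈ 1.536 − 1.352 ≈ 0.184 μg/mL.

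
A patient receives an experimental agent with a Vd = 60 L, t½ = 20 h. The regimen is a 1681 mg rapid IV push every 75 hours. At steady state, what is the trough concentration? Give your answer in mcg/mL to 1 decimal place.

Over one 75-h interval, 75/20 ≈ 3.75 half-lives elapse, leaving f ≈ 0.0743 of each dose.
Single-dose peak C₀ = D/Vd = 1681/60 ≈ 28.017 mcg/mL.
Steady-state trough Cmin,ss = C₀·f/(1−f) ≈ 28.017 × 0.0743/0.9257 ≈ 2.249 mcg/mL.

2.2 mcg/mL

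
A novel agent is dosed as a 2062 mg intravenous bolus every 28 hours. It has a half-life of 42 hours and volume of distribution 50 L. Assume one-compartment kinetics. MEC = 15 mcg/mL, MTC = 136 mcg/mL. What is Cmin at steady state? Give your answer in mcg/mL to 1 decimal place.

τ/t½ = 28/42 ≈ 0.66667, so fraction remaining f = (1/2)^(28/42) ≈ 0.6300.
Single-dose peak C₀ = D/Vd = 2062/50 ≈ 41.240 mcg/mL.
Steady-state trough Cmin,ss = C₀·f/(1−f) ≈ 41.240 × 0.6300/0.3700 ≈ 70.219 mcg/mL.
Trough 70.2 mcg/mL vs MEC 15 mcg/mL: adequate.

70.2 mcg/mL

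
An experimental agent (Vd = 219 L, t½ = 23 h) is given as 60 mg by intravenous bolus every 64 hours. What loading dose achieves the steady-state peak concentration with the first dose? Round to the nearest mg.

70 mg

f = (1/2)^(64/23) ≈ 0.145329; accumulation ratio R = 1/(1−f) ≈ 1.17004.
Loading dose to hit Cmax,ss on first dose: D_load = D_maint·R ≈ 60 × 1.17004 ≈ 70.20 mg.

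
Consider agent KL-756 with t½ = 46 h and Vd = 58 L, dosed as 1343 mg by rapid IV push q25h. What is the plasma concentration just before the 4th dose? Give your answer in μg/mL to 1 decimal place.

34.3 μg/mL

f = (1/2)^(τ/t½) = (1/2)^(25/46) ≈ 0.6861.
C₀ = D/Vd = 1343/58 ≈ 23.155 μg/mL.
Before the 4th dose, 3 doses have been given. Superposition: Cmin = C₀·(f + f² + … + f^3).
≈ 23.155 × (0.6861 + 0.4707 + 0.3230) ≈ 23.155 × 1.4798 ≈ 34.265 μg/mL.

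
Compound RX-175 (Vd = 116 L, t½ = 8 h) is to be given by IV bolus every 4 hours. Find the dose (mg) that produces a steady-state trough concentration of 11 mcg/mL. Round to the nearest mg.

529 mg

τ/t½ = 4/8 ≈ 0.5, so f = (1/2)^(4/8) ≈ 0.707107.
Cmin,ss = (D/Vd)·f/(1−f), so D = Cmin,ss·Vd·(1−f)/f.
D = 11 × 116 × (1−f)/f ≈ 11 × 116 × 0.41421 ≈ 528.53 mg.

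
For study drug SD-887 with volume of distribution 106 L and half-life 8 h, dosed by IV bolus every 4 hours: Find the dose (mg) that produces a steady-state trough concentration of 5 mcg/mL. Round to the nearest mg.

220 mg

τ/t½ = 4/8 ≈ 0.5, so f = (1/2)^(4/8) ≈ 0.707107.
Cmin,ss = (D/Vd)·f/(1−f), so D = Cmin,ss·Vd·(1−f)/f.
D = 5 × 106 × (1−f)/f ≈ 5 × 106 × 0.41421 ≈ 219.53 mg.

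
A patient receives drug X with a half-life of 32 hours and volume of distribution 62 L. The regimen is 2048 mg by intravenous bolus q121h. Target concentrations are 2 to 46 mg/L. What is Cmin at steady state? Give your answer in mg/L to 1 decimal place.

2.6 mg/L

k = ln2/t½ = ln2/32 ≈ 0.021661 h⁻¹; fraction remaining f = e^(−kτ) = e^(−0.021661×121) ≈ 0.0727.
At steady state, accumulation factor R = 1/(1 − e^(−kτ)) ≈ 1.0784.
Each bolus raises the concentration by D/Vd = 2048/62 ≈ 33.032 mg/L.
Cmax,ss = C₀/(1 − f) ≈ 33.032/0.9273 ≈ 35.622 mg/L.
One interval later, Cmin,ss = Cmax,ss·e^(−kτ) ≈ 35.622 × 0.0727 ≈ 2.590 mg/L.
Trough 2.6 mg/L vs MEC 2 mg/L: adequate.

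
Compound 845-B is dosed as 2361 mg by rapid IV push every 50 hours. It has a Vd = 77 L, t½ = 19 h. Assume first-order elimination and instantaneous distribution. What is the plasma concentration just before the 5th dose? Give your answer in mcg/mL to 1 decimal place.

f = (1/2)^(τ/t½) = (1/2)^(50/19) ≈ 0.1614.
C₀ = D/Vd = 2361/77 ≈ 30.662 mcg/mL.
Before the 5th dose, 4 doses have been given. Superposition: Cmin = C₀·(f + f² + … + f^4).
≈ 30.662 × (0.1614 + 0.0260 + 0.0042 + 0.0007) ≈ 30.662 × 0.1923 ≈ 5.896 mcg/mL.

5.9 mcg/mL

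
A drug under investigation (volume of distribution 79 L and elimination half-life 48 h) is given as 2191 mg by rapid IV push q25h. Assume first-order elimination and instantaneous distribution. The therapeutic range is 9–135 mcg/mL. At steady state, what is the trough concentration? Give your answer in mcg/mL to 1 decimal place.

63.8 mcg/mL

Over one 25-h interval, 25/48 ≈ 0.52083 half-lives elapse, leaving f ≈ 0.6970 of each dose.
Single-dose peak C₀ = D/Vd = 2191/79 ≈ 27.734 mcg/mL.
Steady-state trough Cmin,ss = C₀·f/(1−f) ≈ 27.734 × 0.6970/0.3030 ≈ 63.797 mcg/mL.
Trough 63.8 mcg/mL vs MEC 9 mcg/mL: adequate.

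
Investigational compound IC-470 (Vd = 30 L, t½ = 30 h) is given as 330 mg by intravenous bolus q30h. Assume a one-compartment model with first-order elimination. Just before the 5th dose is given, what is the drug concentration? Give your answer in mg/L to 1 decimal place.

10.3 mg/L

f = (1/2)^(τ/t½) = (1/2)^(30/30) ≈ 0.5000.
C₀ = D/Vd = 330/30 ≈ 11.000 mg/L.
Before the 5th dose, 4 doses have been given. Superposition: Cmin = C₀·(f + f² + … + f^4).
≈ 11.000 × (0.5000 + 0.2500 + 0.1250 + 0.0625) ≈ 11.000 × 0.9375 ≈ 10.312 mg/L.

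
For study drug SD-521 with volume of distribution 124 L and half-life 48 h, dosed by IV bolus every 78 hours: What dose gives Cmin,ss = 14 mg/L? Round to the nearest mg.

3619 mg

τ/t½ = 78/48 ≈ 1.625, so f = (1/2)^(78/48) ≈ 0.324210.
Cmin,ss = (D/Vd)·f/(1−f), so D = Cmin,ss·Vd·(1−f)/f.
D = 14 × 124 × (1−f)/f ≈ 14 × 124 × 2.08442 ≈ 3618.55 mg.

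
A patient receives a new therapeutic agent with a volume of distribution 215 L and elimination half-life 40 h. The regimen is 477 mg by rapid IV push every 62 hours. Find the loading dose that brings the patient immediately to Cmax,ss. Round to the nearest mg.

f = (1/2)^(62/40) ≈ 0.341510; accumulation ratio R = 1/(1−f) ≈ 1.51863.
Loading dose to hit Cmax,ss on first dose: D_load = D_maint·R ≈ 477 × 1.51863 ≈ 724.39 mg.

724 mg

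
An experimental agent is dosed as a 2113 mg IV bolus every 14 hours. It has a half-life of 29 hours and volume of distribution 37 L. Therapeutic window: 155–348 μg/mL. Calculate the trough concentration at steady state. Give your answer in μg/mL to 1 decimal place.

143.7 μg/mL

Over one 14-h interval, 14/29 ≈ 0.48276 half-lives elapse, leaving f ≈ 0.7156 of each dose.
At steady state, accumulation factor R = 1/(1 − e^(−kτ)) ≈ 3.5162.
Each bolus raises the concentration by D/Vd = 2113/37 ≈ 57.108 μg/mL.
Steady-state peak Cmax,ss = C₀·R ≈ 57.108 × 3.5162 ≈ 200.803 μg/mL.
Steady-state trough Cmin,ss = Cmax,ss·f ≈ 200.803 × 0.7156 ≈ 143.695 μg/mL.
Trough 143.7 μg/mL vs MEC 155 μg/mL: subtherapeutic.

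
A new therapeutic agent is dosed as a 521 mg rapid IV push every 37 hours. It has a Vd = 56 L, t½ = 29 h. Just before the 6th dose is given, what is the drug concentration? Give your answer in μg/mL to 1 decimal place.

6.5 μg/mL

f = (1/2)^(τ/t½) = (1/2)^(37/29) ≈ 0.4130.
C₀ = D/Vd = 521/56 ≈ 9.304 μg/mL.
Before the 6th dose, 5 doses have been given. Superposition: Cmin = C₀·(f + f² + … + f^5).
≈ 9.304 × (0.4130 + 0.1706 + 0.0704 + 0.0291 + 0.0120) ≈ 9.304 × 0.6951 ≈ 6.467 μg/mL.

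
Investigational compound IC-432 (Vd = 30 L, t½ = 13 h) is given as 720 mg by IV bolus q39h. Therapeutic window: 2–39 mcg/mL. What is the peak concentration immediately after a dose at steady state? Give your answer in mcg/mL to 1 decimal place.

τ = 39 h = 3 half-lives, so f = (1/2)^3 = 0.125.
Accumulation ratio R = 1/(1 − f) = 1/0.875 = 8/7.
Single-dose peak C₀ = D/Vd = 720/30 = 24 mcg/mL.
Steady-state peak Cmax,ss = C₀·R = 24 × 8/7 ≈ 27.429 mcg/mL.
Peak 27.4 mcg/mL vs MTC 39 mcg/mL: below toxic threshold.

27.4 mcg/mL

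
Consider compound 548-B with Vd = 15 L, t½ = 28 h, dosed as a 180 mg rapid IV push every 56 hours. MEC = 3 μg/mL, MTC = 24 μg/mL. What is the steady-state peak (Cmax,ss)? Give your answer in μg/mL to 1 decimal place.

16.0 μg/mL

τ = 56 h = 2 half-lives, so f = (1/2)^2 = 0.25.
Accumulation ratio R = 1/(1 − f) = 1/0.75 = 4/3.
Single-dose peak C₀ = D/Vd = 180/15 = 12 μg/mL.
Steady-state peak Cmax,ss = C₀·R = 12 × 4/3 ≈ 16.000 μg/mL.
Peak 16.0 μg/mL vs MTC 24 μg/mL: below toxic threshold.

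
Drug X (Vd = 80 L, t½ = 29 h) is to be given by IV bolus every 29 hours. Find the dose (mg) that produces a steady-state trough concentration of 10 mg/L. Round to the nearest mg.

τ/t½ = 29/29 ≈ 1, so f = (1/2)^(29/29) ≈ 0.500000.
Cmin,ss = (D/Vd)·f/(1−f), so D = Cmin,ss·Vd·(1−f)/f.
D = 10 × 80 × (1−f)/f ≈ 10 × 80 × 1.00000 ≈ 800.00 mg.

800 mg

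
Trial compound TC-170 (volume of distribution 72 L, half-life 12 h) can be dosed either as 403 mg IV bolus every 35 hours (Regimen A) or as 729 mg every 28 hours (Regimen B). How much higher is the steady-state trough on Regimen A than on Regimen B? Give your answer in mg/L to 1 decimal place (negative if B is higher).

Regimen A: f = (1/2)^(35/12) ≈ 0.1324; Cmin,ss = (403/72)·f/(1−f) ≈ 0.854 mg/L.
Regimen B: f = (1/2)^(28/12) ≈ 0.1984; Cmin,ss = (729/72)·f/(1−f) ≈ 2.506 mg/L.
Difference ≈ 0.854 − 2.506 ≈ -1.652 mg/L.

-1.7 mg/L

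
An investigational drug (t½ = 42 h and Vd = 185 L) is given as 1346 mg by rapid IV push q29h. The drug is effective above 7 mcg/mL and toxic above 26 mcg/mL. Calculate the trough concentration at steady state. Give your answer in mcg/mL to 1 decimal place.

11.9 mcg/mL

Over one 29-h interval, 29/42 ≈ 0.69048 half-lives elapse, leaving f ≈ 0.6196 of each dose.
Accumulation ratio R = 1/(1 − f) ≈ 1/0.3804 ≈ 2.6288.
Each bolus raises the concentration by D/Vd = 1346/185 ≈ 7.276 mcg/mL.
Steady-state peak Cmax,ss = C₀·R ≈ 7.276 × 2.6288 ≈ 19.127 mcg/mL.
Steady-state trough Cmin,ss = Cmax,ss·f ≈ 19.127 × 0.6196 ≈ 11.851 mcg/mL.
Trough 11.9 mcg/mL vs MEC 7 mcg/mL: adequate.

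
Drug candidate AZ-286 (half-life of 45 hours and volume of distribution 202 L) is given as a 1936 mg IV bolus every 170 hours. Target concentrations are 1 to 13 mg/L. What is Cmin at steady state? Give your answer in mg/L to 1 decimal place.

k = ln2/t½ = ln2/45 ≈ 0.015403 h⁻¹; fraction remaining f = e^(−kτ) = e^(−0.015403×170) ≈ 0.0729.
Accumulation ratio R = 1/(1 − f) ≈ 1/0.9271 ≈ 1.0786.
Each bolus raises the concentration by D/Vd = 1936/202 ≈ 9.584 mg/L.
Cmax,ss = C₀/(1 − f) ≈ 9.584/0.9271 ≈ 10.338 mg/L.
Steady-state trough Cmin,ss = Cmax,ss·f ≈ 10.338 × 0.0729 ≈ 0.754 mg/L.
Trough 0.8 mg/L vs MEC 1 mg/L: subtherapeutic.

0.8 mg/L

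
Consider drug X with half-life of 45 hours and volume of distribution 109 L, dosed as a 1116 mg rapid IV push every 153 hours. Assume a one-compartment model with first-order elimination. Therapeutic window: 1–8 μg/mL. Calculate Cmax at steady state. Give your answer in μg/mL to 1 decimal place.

τ/t½ = 153/45 ≈ 3.4, so fraction remaining f = (1/2)^(153/45) ≈ 0.0947.
At steady state, accumulation factor R = 1/(1 − e^(−kτ)) ≈ 1.1046.
Single-dose peak C₀ = D/Vd = 1116/109 ≈ 10.239 μg/mL.
Cmax,ss = C₀/(1 − f) ≈ 10.239/0.9053 ≈ 11.310 μg/mL.
Peak 11.3 μg/mL vs MTC 8 μg/mL: exceeds toxic threshold.

11.3 μg/mL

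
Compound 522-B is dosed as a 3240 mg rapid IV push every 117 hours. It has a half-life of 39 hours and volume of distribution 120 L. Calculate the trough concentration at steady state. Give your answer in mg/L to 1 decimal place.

3.9 mg/L

The dosing interval is 3 half-lives, so f = 2^(−3) = 0.125.
At steady state, R = 1/(1 − 0.125) = 8/7.
Single-dose peak C₀ = D/Vd = 3240/120 = 27 mg/L.
Steady-state peak Cmax,ss = C₀·R = 27 × 8/7 ≈ 30.857 mg/L.
Steady-state trough Cmin,ss = Cmax,ss·f ≈ 30.857 × 0.125 ≈ 3.857 mg/L.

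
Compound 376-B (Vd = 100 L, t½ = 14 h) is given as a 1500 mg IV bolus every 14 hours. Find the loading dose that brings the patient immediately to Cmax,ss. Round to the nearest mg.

f = (1/2)^(14/14) ≈ 0.500000; accumulation ratio R = 1/(1−f) ≈ 2.00000.
Loading dose to hit Cmax,ss on first dose: D_load = D_maint·R ≈ 1500 × 2.00000 ≈ 3000.00 mg.

3000 mg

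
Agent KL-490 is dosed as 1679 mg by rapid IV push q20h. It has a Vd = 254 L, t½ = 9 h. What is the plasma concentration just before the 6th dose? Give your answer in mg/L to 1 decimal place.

1.8 mg/L

f = (1/2)^(τ/t½) = (1/2)^(20/9) ≈ 0.2143.
C₀ = D/Vd = 1679/254 ≈ 6.610 mg/L.
Before the 6th dose, 5 doses have been given. Superposition: Cmin = C₀·(f + f² + … + f^5).
≈ 6.610 × (0.2143 + 0.0459 + 0.0098 + 0.0021 + 0.0005) ≈ 6.610 × 0.2726 ≈ 1.802 mg/L.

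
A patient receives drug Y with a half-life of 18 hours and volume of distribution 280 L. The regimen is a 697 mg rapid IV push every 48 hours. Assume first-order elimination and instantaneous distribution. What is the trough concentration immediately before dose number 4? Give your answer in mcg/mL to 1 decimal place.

0.5 mcg/mL

f = (1/2)^(τ/t½) = (1/2)^(48/18) ≈ 0.1575.
C₀ = D/Vd = 697/280 ≈ 2.489 mcg/mL.
Before the 4th dose, 3 doses have been given. Superposition: Cmin = C₀·(f + f² + … + f^3).
≈ 2.489 × (0.1575 + 0.0248 + 0.0039) ≈ 2.489 × 0.1862 ≈ 0.463 mcg/mL.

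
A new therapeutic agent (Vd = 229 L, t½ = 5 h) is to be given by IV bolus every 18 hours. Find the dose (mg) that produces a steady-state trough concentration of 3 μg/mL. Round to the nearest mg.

τ/t½ = 18/5 ≈ 3.6, so f = (1/2)^(18/5) ≈ 0.082469.
Cmin,ss = (D/Vd)·f/(1−f), so D = Cmin,ss·Vd·(1−f)/f.
D = 3 × 229 × (1−f)/f ≈ 3 × 229 × 11.12577 ≈ 7643.40 mg.

7643 mg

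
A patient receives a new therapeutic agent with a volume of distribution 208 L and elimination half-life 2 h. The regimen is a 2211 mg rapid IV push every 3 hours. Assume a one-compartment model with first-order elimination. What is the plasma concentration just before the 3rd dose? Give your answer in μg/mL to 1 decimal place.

5.1 μg/mL

f = (1/2)^(τ/t½) = (1/2)^(3/2) ≈ 0.3536.
C₀ = D/Vd = 2211/208 ≈ 10.630 μg/mL.
Before the 3rd dose, 2 doses have been given. Superposition: Cmin = C₀·(f + f²).
≈ 10.630 × (0.3536 + 0.1250) ≈ 10.630 × 0.4786 ≈ 5.088 μg/mL.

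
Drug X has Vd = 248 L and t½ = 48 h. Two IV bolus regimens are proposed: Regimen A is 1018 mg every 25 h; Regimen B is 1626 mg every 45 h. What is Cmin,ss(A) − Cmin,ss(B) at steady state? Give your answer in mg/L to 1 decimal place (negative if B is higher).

Regimen A: f = (1/2)^(25/48) ≈ 0.6970; Cmin,ss = (1018/248)·f/(1−f) ≈ 9.442 mg/L.
Regimen B: f = (1/2)^(45/48) ≈ 0.5221; Cmin,ss = (1626/248)·f/(1−f) ≈ 7.163 mg/L.
Difference ≈ 9.442 − 7.163 ≈ 2.279 mg/L.

2.3 mg/L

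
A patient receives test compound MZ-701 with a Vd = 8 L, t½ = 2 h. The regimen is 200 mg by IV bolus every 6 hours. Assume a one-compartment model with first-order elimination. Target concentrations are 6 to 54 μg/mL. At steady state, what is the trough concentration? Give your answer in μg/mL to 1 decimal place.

The dosing interval is 3 half-lives, so f = 2^(−3) = 0.125.
Accumulation ratio R = 1/(1 − f) = 1/0.875 = 8/7.
Single-dose peak C₀ = D/Vd = 200/8 = 25 μg/mL.
Steady-state peak Cmax,ss = C₀·R = 25 × 8/7 ≈ 28.571 μg/mL.
Steady-state trough Cmin,ss = Cmax,ss·f ≈ 28.571 × 0.125 ≈ 3.571 μg/mL.
Trough 3.6 μg/mL vs MEC 6 μg/mL: subtherapeutic.

3.6 μg/mL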